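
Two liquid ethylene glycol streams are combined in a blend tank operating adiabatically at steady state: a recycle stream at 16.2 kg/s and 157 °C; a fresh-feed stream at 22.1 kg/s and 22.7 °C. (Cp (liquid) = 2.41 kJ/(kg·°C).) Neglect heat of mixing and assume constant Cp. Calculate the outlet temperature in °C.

T_out = 79.5 °C

Adiabatic, steady state ⇒ Σ ṁᵢCp,ᵢ(T_out − Tᵢ) = 0
T_out = Σ ṁᵢCp,ᵢTᵢ / Σ ṁᵢCp,ᵢ
      = 7338.6 / 92.303 = 79.506 °C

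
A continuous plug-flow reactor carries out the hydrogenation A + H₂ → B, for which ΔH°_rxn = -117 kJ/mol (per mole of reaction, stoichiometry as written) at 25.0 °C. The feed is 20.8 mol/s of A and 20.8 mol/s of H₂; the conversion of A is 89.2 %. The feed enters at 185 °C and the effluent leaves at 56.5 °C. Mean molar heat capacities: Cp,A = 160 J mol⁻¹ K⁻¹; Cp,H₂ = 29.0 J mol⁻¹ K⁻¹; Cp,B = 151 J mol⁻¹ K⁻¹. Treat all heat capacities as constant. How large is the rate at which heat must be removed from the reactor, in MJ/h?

Q_out = 9710 MJ/h

Extent of reaction ξ = 0.892 × 20.8 = 18.554 mol/s
Reaction term: ξ·ΔH°_rxn = 18.554 × -117 = -2170.8 kJ/s
Sensible, feed 185→25 °C: -628.99 kJ/s
Outlet flows (mol/s): A 2.2464, H₂ 2.2464, B 18.554
Sensible, products 25→56.5 °C: 101.62 kJ/s
Q = ΔH = -2698.1 kJ/s = -2698.1 kW
Heat removed = 9713.3 MJ/h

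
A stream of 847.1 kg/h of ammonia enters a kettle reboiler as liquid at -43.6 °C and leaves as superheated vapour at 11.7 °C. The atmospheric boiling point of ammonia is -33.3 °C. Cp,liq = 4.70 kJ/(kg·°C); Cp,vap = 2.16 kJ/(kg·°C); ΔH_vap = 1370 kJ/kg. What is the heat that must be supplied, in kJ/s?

liquid -43.6→-33.3 °C: 48.41 kJ/kg
vaporisation at -33.3 °C: 1370 kJ/kg
vapour -33.3→11.7 °C: 97.2 kJ/kg
Δh = 48.41 + 1370 + 97.2 = 1515.6 kJ/kg
Q = ṁ·Δh = 847.1 kg/h × 1515.6 kJ/kg = 1.2839e+06 kJ/h
|Q| = 356.63 kW

Q = 357 kJ/s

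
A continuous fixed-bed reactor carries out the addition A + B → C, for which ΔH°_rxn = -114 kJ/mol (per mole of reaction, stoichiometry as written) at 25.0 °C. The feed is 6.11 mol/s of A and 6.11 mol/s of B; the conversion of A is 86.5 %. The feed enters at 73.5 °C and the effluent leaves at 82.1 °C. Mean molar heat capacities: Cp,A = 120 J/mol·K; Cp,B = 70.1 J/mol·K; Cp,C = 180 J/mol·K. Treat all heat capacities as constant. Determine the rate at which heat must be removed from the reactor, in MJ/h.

Extent of reaction ξ = 0.865 × 6.11 = 5.2851 mol/s
Reaction term: ξ·ΔH°_rxn = 5.2851 × -114 = -602.51 kJ/s
Sensible, feed 73.5→25 °C: -56.333 kJ/s
Outlet flows (mol/s): A 0.82485, B 0.82485, C 5.2851
Sensible, products 25→82.1 °C: 63.274 kJ/s
Q = ΔH = -595.57 kJ/s = -595.57 kW
Heat removed = 2144 MJ/h

Q_out = 2140 MJ/h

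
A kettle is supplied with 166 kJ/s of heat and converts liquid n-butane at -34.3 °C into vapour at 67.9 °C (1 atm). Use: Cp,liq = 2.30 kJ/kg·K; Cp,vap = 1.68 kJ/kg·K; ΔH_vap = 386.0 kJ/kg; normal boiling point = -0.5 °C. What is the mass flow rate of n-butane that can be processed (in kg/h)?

ṁ = 1030 kg/h

Δh = 2.30×(-0.5−-34.3) + 386.0 + 1.68×(67.9−-0.5) = 578.65 kJ/kg
Q = 166 kJ/s = 166 kJ/s = 597600 kJ/h
ṁ = Q/Δh = 597600 / 578.65 = 1032.7 kg/h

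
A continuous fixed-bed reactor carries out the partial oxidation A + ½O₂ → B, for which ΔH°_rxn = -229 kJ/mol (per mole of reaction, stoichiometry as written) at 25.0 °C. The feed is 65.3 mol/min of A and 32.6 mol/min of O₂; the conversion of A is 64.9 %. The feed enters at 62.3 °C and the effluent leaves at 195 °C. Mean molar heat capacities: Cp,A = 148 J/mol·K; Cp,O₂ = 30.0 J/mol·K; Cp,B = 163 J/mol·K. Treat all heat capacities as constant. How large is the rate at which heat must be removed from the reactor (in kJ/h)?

Q_out = 498000 kJ/h

Extent of reaction ξ = 0.649 × 65.3 = 42.38 mol/min
Reaction term: ξ·ΔH°_rxn = 42.38 × -229 = -9705 kJ/min
Sensible, feed 62.3→25 °C: -396.96 kJ/min
Outlet flows (mol/min): A 22.92, O₂ 11.41, B 42.38
Sensible, products 25→195 °C: 1809.2 kJ/min
Q = ΔH = -8292.7 kJ/min = -138.21 kW
Heat removed = 497560 kJ/h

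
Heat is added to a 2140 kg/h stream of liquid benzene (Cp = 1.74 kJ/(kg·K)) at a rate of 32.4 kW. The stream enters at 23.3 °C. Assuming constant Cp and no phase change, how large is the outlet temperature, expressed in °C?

Q = 32.4 kW = 116640 kJ/h
ΔT = Q/(ṁ·Cp) = 116640/(2140×1.74) = 31.325 K
T_out = 23.3 + 31.325 = 54.625 °C

T_out = 54.6 °C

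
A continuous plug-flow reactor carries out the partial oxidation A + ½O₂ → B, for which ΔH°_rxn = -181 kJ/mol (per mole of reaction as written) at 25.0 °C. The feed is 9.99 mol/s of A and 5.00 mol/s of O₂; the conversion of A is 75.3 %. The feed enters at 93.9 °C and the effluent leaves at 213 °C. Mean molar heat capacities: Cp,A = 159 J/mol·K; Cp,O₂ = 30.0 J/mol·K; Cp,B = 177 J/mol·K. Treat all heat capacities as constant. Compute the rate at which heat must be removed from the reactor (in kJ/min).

Q_out = 69000 kJ/min

Extent of reaction ξ = 0.753 × 9.99 = 7.5225 mol/s
Reaction term: ξ·ΔH°_rxn = 7.5225 × -181 = -1361.6 kJ/s
Sensible, feed 93.9→25 °C: -119.78 kJ/s
Outlet flows (mol/s): A 2.4675, O₂ 1.2388, B 7.5225
Sensible, products 25→213 °C: 331.06 kJ/s
Q = ΔH = -1150.3 kJ/s = -1150.3 kW
Heat removed = 69017 kJ/min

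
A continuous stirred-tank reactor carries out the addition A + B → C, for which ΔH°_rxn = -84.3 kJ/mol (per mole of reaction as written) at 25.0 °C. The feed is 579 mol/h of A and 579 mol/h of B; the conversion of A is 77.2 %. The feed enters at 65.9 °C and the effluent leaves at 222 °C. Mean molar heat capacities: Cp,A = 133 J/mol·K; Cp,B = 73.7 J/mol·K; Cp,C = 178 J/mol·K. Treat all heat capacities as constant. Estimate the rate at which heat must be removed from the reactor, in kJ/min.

Q_out = 359 kJ/min

Extent of reaction ξ = 0.772 × 579 = 446.99 mol/h
Reaction term: ξ·ΔH°_rxn = 446.99 × -84.3 = -37681 kJ/h
Sensible, feed 65.9→25 °C: -4894.9 kJ/h
Outlet flows (mol/h): A 132.01, B 132.01, C 446.99
Sensible, products 25→222 °C: 21050 kJ/h
Q = ΔH = -21526 kJ/h = -5.9795 kW
Heat removed = 358.77 kJ/min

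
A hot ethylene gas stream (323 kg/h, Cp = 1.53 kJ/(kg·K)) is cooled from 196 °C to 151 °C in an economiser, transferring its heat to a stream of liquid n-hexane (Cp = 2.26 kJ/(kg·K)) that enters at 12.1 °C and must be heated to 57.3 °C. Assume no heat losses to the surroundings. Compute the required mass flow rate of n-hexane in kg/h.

ṁ_c = 218 kg/h

Heat released by hot stream: Q = 323 × 1.53 × (196 − 151) = 22239 kJ/h
Energy balance on cold side (adiabatic exchanger): Q = ṁ_c·Cp_c·(T_c,out − T_c,in)
ṁ_c = 22239 / [2.26 × (57.3 − 12.1)] = 217.7 kg/h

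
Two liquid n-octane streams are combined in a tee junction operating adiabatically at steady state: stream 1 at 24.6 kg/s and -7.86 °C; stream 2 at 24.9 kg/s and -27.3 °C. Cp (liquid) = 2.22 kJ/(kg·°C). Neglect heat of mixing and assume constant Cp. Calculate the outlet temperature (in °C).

Energy balance with Q = 0: Σ ṁᵢCp,ᵢ(T_out − Tᵢ) = 0
Σ ṁᵢCp,ᵢTᵢ = 24.6×2.22×-7.86 + 24.9×2.22×-27.3 = -1938.3
Σ ṁᵢCp,ᵢ = 24.6×2.22 + 24.9×2.22 = 109.89
T_out = -1938.3 / 109.89 = -17.639 °C

T_out = -17.6 °C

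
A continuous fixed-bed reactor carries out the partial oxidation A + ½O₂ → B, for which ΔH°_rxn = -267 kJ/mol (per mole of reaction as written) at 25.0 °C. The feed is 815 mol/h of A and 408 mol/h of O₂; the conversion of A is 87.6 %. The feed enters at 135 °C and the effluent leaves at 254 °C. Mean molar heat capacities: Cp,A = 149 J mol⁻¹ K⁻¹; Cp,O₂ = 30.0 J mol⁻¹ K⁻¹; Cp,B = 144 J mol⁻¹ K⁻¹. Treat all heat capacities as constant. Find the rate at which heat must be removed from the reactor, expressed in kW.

Extent of reaction ξ = 0.876 × 815 = 713.94 mol/h
Reaction term: ξ·ΔH°_rxn = 713.94 × -267 = -190620 kJ/h
Sensible, feed 135→25 °C: -14704 kJ/h
Outlet flows (mol/h): A 101.06, O₂ 51.03, B 713.94
Sensible, products 25→254 °C: 27342 kJ/h
Q = ΔH = -177980 kJ/h = -49.44 kW
Heat removed = 49.44 kW

Q_out = 49.4 kW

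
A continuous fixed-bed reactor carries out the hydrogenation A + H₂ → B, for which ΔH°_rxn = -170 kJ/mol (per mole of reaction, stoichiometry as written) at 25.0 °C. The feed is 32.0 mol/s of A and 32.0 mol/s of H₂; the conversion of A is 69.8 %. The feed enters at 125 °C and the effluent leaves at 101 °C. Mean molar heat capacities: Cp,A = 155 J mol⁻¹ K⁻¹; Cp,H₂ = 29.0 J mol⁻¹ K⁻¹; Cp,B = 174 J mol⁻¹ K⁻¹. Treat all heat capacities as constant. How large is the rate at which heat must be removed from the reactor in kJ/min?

Q_out = 237000 kJ/min

Extent of reaction ξ = 0.698 × 32.0 = 22.336 mol/s
Reaction term: ξ·ΔH°_rxn = 22.336 × -170 = -3797.1 kJ/s
Sensible, feed 125→25 °C: -588.8 kJ/s
Outlet flows (mol/s): A 9.664, H₂ 9.664, B 22.336
Sensible, products 25→101 °C: 430.51 kJ/s
Q = ΔH = -3955.4 kJ/s = -3955.4 kW
Heat removed = 237320 kJ/min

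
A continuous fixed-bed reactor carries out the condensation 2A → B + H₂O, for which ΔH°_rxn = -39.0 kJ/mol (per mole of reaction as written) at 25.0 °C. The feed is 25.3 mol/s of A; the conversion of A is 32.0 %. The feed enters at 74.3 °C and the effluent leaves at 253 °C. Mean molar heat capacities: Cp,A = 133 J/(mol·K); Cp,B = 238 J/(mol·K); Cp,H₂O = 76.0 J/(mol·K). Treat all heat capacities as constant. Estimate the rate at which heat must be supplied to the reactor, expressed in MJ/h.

Extent of reaction ξ = 0.320 × 25.3 / 2 = 4.048 mol/s
Reaction term: ξ·ΔH°_rxn = 4.048 × -39.0 = -157.87 kJ/s
Sensible, feed 74.3→25 °C: -165.89 kJ/s
Outlet flows (mol/s): A 17.204, B 4.048, H₂O 4.048
Sensible, products 25→253 °C: 811.5 kJ/s
Q = ΔH = 487.74 kJ/s = 487.74 kW
Heat supplied = 1755.9 MJ/h

Q_in = 1760 MJ/h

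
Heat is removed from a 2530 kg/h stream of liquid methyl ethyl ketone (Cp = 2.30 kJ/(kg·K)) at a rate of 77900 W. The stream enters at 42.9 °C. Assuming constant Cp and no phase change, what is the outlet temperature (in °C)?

T_out = -5.29 °C

Q = 77900 W = 280440 kJ/h
ΔT = Q/(ṁ·Cp) = 280440/(2530×2.30) = 48.194 K
T_out = 42.9 − 48.194 = -5.2938 °C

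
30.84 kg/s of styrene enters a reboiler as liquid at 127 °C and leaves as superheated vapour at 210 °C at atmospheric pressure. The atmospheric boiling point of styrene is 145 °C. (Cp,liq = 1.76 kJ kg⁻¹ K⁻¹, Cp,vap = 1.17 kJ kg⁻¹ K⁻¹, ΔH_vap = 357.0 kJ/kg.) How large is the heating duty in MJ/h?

liquid 127→145 °C: 31.68 kJ/kg
vaporisation at 145 °C: 357 kJ/kg
vapour 145→210 °C: 76.05 kJ/kg
Δh = 31.68 + 357 + 76.05 = 464.73 kJ/kg
Q = ṁ·Δh = 30.84 kg/s × 464.73 kJ/kg = 14332 kJ/s
|Q| = 14332 kW = 51596 MJ/h

Q = 51600 MJ/h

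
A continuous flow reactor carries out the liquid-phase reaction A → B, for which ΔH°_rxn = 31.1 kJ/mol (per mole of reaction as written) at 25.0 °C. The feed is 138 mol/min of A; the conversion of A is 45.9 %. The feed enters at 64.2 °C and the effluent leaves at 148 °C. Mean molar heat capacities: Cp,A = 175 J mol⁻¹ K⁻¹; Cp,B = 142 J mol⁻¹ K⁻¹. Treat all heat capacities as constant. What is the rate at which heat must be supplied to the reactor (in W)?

Extent of reaction ξ = 0.459 × 138 = 63.342 mol/min
Reaction term: ξ·ΔH°_rxn = 63.342 × 31.1 = 1969.9 kJ/min
Sensible, feed 64.2→25 °C: -946.68 kJ/min
Outlet flows (mol/min): A 74.658, B 63.342
Sensible, products 25→148 °C: 2713.3 kJ/min
Q = ΔH = 3736.6 kJ/min = 62.277 kW
Heat supplied = 62277 W

Q_in = 62300 W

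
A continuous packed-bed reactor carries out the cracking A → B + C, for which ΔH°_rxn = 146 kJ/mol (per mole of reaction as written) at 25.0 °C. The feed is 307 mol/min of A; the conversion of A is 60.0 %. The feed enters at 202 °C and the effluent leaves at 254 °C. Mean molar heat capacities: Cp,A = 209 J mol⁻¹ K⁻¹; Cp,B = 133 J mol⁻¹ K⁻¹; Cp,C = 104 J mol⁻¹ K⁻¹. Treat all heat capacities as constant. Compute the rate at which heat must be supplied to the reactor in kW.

Q_in = 524 kW

Extent of reaction ξ = 0.600 × 307 = 184.2 mol/min
Reaction term: ξ·ΔH°_rxn = 184.2 × 146 = 26893 kJ/min
Sensible, feed 202→25 °C: -11357 kJ/min
Outlet flows (mol/min): A 122.8, B 184.2, C 184.2
Sensible, products 25→254 °C: 15874 kJ/min
Q = ΔH = 31411 kJ/min = 523.51 kW
Heat supplied = 523.51 kW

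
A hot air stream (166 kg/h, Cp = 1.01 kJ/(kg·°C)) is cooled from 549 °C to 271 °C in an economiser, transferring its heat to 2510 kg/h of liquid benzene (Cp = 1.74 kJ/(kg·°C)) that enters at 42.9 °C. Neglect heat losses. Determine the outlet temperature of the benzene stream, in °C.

T_c,out = 53.6 °C

Heat released by hot stream: Q = 166 × 1.01 × (549 − 271) = 46609 kJ/h
Energy balance on cold side (adiabatic exchanger): Q = ṁ_c·Cp_c·(T_c,out − T_c,in)
T_c,out = 42.9 + 46609/(2510 × 1.74) = 53.572 °C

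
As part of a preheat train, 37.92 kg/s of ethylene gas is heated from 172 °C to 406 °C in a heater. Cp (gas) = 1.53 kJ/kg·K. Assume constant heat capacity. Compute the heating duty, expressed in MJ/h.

Q = 48900 MJ/h

Q = ṁ·Cp·ΔT = 37.92 × 1.53 × (406 − 172) = 13576 kJ/s
Heating duty = 48874 MJ/h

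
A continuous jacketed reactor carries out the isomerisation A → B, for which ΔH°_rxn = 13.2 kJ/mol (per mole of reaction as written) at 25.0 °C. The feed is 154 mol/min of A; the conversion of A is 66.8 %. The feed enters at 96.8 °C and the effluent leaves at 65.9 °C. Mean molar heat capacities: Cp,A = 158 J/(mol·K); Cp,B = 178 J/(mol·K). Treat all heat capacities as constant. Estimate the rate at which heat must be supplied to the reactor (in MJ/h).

Extent of reaction ξ = 0.668 × 154 = 102.87 mol/min
Reaction term: ξ·ΔH°_rxn = 102.87 × 13.2 = 1357.9 kJ/min
Sensible, feed 96.8→25 °C: -1747 kJ/min
Outlet flows (mol/min): A 51.128, B 102.87
Sensible, products 25→65.9 °C: 1079.3 kJ/min
Q = ΔH = 690.2 kJ/min = 11.503 kW
Heat supplied = 41.412 MJ/h

Q_in = 41.4 MJ/h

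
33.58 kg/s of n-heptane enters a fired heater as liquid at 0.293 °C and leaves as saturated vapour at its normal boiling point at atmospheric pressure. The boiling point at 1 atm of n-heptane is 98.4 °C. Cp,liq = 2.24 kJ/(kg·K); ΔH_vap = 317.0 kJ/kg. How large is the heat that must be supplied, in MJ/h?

Q = 64900 MJ/h

liquid 0.293→98.4 °C: 219.76 kJ/kg
vaporisation at 98.4 °C: 317 kJ/kg
Δh = 219.76 + 317 = 536.76 kJ/kg
Q = ṁ·Δh = 33.58 kg/s × 536.76 kJ/kg = 18024 kJ/s
|Q| = 18024 kW = 64888 MJ/h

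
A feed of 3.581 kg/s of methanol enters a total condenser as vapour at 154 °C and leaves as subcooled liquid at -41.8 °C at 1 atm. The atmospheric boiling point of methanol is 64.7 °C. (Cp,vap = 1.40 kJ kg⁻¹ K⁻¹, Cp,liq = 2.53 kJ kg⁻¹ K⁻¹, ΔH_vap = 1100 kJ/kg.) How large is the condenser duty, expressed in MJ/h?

vapour 154→64.7 °C: -125.02 kJ/kg
condensation at 64.7 °C: -1100 kJ/kg
liquid 64.7→-41.8 °C: -269.44 kJ/kg
Δh = -125.02 + -1100 + -269.44 = -1494.5 kJ/kg
Q = ṁ·Δh = 3.581 kg/s × -1494.5 kJ/kg = -5351.7 kJ/s
|Q| = 5351.7 kW = 19266 MJ/h

Q_c = 19300 MJ/h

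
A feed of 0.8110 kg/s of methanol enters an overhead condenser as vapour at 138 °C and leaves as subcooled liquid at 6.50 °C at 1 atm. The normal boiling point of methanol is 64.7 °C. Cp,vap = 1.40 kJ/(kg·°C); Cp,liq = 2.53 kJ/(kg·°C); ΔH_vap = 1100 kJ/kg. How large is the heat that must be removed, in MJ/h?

vapour 138→64.7 °C: -102.62 kJ/kg
condensation at 64.7 °C: -1100 kJ/kg
liquid 64.7→6.50 °C: -147.25 kJ/kg
Δh = -102.62 + -1100 + -147.25 = -1349.9 kJ/kg
Q = ṁ·Δh = 0.8110 kg/s × -1349.9 kJ/kg = -1094.7 kJ/s
|Q| = 1094.7 kW = 3941.1 MJ/h

Q_c = 3940 MJ/h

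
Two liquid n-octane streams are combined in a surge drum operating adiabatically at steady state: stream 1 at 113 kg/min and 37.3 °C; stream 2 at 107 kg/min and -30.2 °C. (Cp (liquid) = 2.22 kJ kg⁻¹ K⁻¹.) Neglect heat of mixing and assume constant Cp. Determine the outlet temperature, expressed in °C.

T_out = 4.47 °C

No heat crosses the boundary, so H_out = H_in.
T_out = Σ ṁᵢCp,ᵢTᵢ / Σ ṁᵢCp,ᵢ
      = 2183.4 / 488.4 = 4.4705 °C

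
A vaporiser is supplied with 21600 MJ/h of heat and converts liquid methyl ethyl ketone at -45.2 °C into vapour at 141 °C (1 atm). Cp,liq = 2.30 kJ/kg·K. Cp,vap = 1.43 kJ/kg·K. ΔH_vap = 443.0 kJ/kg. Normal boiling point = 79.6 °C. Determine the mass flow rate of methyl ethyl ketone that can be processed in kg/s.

ṁ = 7.34 kg/s

Δh = 2.30×(79.6−-45.2) + 443.0 + 1.43×(141−79.6) = 817.84 kJ/kg
Q = 21600 MJ/h = 6000 kJ/s = 6000 kJ/s
ṁ = Q/Δh = 6000 / 817.84 = 7.3364 kg/s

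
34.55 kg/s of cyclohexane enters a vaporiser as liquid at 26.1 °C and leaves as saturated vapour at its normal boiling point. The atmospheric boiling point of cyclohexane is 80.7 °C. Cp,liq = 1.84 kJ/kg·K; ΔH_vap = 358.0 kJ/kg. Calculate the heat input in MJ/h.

Q = 57000 MJ/h

liquid 26.1→80.7 °C: 100.46 kJ/kg
vaporisation at 80.7 °C: 358 kJ/kg
Δh = 100.46 + 358 = 458.46 kJ/kg
Q = ṁ·Δh = 34.55 kg/s × 458.46 kJ/kg = 15840 kJ/s
|Q| = 15840 kW = 57024 MJ/h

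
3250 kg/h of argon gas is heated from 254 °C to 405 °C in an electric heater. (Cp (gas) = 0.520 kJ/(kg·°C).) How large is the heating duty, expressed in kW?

Q = 70.9 kW

Q = ṁ·Cp·ΔT = 3250 × 0.520 × (405 − 254) = 255190 kJ/h
Converting: 255190 / 3600 s = 70.886 kW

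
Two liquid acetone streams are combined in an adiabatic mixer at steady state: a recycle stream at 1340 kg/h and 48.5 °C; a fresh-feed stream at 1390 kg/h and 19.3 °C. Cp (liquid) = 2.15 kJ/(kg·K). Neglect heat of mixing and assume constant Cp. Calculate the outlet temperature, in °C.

Adiabatic, steady state ⇒ Σ ṁᵢCp,ᵢ(T_out − Tᵢ) = 0
T_out = Σ ṁᵢCp,ᵢTᵢ / Σ ṁᵢCp,ᵢ
      = 197410 / 5869.5 = 33.633 °C

T_out = 33.6 °C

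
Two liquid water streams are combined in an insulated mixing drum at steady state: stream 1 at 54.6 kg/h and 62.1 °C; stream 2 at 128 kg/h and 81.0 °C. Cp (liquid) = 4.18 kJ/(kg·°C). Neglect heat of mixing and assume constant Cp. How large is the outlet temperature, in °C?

Energy balance with Q = 0: Σ ṁᵢCp,ᵢ(T_out − Tᵢ) = 0
Σ ṁᵢCp,ᵢTᵢ = 54.6×4.18×62.1 + 128×4.18×81.0 = 57511
Σ ṁᵢCp,ᵢ = 54.6×4.18 + 128×4.18 = 763.27
T_out = 57511 / 763.27 = 75.349 °C

T_out = 75.3 °C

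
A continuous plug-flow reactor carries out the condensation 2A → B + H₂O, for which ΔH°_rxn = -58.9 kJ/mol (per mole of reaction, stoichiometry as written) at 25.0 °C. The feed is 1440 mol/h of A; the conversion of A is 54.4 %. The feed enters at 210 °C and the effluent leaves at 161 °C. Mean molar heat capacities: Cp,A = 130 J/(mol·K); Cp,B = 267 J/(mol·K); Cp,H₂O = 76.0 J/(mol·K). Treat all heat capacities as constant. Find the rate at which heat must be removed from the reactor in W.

Q_out = 7730 W

Extent of reaction ξ = 0.544 × 1440 / 2 = 391.68 mol/h
Reaction term: ξ·ΔH°_rxn = 391.68 × -58.9 = -23070 kJ/h
Sensible, feed 210→25 °C: -34632 kJ/h
Outlet flows (mol/h): A 656.64, B 391.68, H₂O 391.68
Sensible, products 25→161 °C: 29880 kJ/h
Q = ΔH = -27821 kJ/h = -7.7282 kW
Heat removed = 7728.2 W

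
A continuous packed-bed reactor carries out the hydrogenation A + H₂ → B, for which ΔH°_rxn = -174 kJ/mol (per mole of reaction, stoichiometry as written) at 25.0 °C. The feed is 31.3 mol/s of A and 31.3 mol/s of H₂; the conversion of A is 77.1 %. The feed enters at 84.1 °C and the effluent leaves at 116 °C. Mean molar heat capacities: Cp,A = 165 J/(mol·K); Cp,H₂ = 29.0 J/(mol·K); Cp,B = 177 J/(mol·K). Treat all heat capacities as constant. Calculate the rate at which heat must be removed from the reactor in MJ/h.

Extent of reaction ξ = 0.771 × 31.3 = 24.132 mol/s
Reaction term: ξ·ΔH°_rxn = 24.132 × -174 = -4199 kJ/s
Sensible, feed 84.1→25 °C: -358.87 kJ/s
Outlet flows (mol/s): A 7.1677, H₂ 7.1677, B 24.132
Sensible, products 25→116 °C: 515.24 kJ/s
Q = ΔH = -4042.6 kJ/s = -4042.6 kW
Heat removed = 14554 MJ/h

Q_out = 14600 MJ/h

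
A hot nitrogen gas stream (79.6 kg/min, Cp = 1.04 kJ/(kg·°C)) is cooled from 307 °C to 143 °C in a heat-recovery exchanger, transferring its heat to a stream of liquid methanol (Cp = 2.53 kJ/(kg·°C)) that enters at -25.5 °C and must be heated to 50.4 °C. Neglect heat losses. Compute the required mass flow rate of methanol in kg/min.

Heat released by hot stream: Q = 79.6 × 1.04 × (307 − 143) = 13577 kJ/min
Energy balance on cold side (adiabatic exchanger): Q = ṁ_c·Cp_c·(T_c,out − T_c,in)
ṁ_c = 13577 / [2.53 × (50.4 − -25.5)] = 70.701 kg/min

ṁ_c = 70.7 kg/min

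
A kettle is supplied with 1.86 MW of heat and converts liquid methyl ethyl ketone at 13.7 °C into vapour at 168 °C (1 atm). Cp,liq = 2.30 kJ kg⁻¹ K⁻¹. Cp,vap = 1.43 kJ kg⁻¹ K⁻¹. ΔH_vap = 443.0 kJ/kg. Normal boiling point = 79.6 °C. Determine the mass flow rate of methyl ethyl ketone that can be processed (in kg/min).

ṁ = 155 kg/min

Δh = 2.30×(79.6−13.7) + 443.0 + 1.43×(168−79.6) = 720.98 kJ/kg
Q = 1.86 MW = 1860 kJ/s = 111600 kJ/min
ṁ = Q/Δh = 111600 / 720.98 = 154.79 kg/min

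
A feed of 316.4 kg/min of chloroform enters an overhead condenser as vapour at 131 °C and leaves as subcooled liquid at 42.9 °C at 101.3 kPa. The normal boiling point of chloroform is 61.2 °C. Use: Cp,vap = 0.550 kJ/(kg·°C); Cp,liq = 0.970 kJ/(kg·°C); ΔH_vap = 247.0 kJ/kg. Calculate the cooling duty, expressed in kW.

Q_c = 1600 kW

vapour 131→61.2 °C: -38.39 kJ/kg
condensation at 61.2 °C: -247 kJ/kg
liquid 61.2→42.9 °C: -17.751 kJ/kg
Δh = -38.39 + -247 + -17.751 = -303.14 kJ/kg
Q = ṁ·Δh = 316.4 kg/min × -303.14 kJ/kg = -95914 kJ/min
|Q| = 1598.6 kW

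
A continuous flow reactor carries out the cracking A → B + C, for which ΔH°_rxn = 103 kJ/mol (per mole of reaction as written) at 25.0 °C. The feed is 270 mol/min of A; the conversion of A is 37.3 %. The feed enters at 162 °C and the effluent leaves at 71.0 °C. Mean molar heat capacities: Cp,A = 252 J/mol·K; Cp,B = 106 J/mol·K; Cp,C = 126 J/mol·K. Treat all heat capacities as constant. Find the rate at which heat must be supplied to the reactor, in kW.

Extent of reaction ξ = 0.373 × 270 = 100.71 mol/min
Reaction term: ξ·ΔH°_rxn = 100.71 × 103 = 10373 kJ/min
Sensible, feed 162→25 °C: -9321.5 kJ/min
Outlet flows (mol/min): A 169.29, B 100.71, C 100.71
Sensible, products 25→71.0 °C: 3037.2 kJ/min
Q = ΔH = 4088.8 kJ/min = 68.147 kW
Heat supplied = 68.147 kW

Q_in = 68.1 kW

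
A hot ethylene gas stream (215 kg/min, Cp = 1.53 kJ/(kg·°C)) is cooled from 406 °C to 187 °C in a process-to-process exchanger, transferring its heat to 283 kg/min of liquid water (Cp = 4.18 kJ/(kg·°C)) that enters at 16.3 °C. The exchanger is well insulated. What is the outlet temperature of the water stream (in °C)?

T_c,out = 77.2 °C

Heat released by hot stream: Q = 215 × 1.53 × (406 − 187) = 72040 kJ/min
Energy balance on cold side (adiabatic exchanger): Q = ṁ_c·Cp_c·(T_c,out − T_c,in)
T_c,out = 16.3 + 72040/(283 × 4.18) = 77.199 °C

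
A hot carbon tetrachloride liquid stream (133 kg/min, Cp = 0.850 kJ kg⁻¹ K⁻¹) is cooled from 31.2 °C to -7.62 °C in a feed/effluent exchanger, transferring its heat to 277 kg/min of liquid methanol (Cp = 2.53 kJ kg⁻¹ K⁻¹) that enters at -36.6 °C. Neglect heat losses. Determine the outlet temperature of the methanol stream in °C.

Heat released by hot stream: Q = 133 × 0.850 × (31.2 − -7.62) = 4388.6 kJ/min
Energy balance on cold side (adiabatic exchanger): Q = ṁ_c·Cp_c·(T_c,out − T_c,in)
T_c,out = -36.6 + 4388.6/(277 × 2.53) = -30.338 °C

T_c,out = -30.3 °C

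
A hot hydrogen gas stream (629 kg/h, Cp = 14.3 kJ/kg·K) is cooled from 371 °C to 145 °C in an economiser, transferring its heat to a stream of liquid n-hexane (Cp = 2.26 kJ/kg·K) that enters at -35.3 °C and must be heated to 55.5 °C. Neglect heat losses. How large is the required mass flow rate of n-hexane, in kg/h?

ṁ_c = 9910 kg/h

Heat released by hot stream: Q = 629 × 14.3 × (371 − 145) = 2.0328e+06 kJ/h
Energy balance on cold side (adiabatic exchanger): Q = ṁ_c·Cp_c·(T_c,out − T_c,in)
ṁ_c = 2.0328e+06 / [2.26 × (55.5 − -35.3)] = 9906.1 kg/h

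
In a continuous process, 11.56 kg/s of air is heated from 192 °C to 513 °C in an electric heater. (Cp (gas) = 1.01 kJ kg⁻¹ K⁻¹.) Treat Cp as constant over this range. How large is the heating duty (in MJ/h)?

Q = ṁ·Cp·ΔT = 11.56 × 1.01 × (513 − 192) = 3747.9 kJ/s
Heating duty = 13492 MJ/h

Q = 13500 MJ/h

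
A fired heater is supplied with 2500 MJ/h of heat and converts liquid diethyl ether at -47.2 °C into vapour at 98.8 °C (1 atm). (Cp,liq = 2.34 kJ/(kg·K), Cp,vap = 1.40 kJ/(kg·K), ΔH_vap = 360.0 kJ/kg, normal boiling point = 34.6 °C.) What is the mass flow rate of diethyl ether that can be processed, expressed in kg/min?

Δh = 2.34×(34.6−-47.2) + 360.0 + 1.40×(98.8−34.6) = 641.29 kJ/kg
Q = 2500 MJ/h = 694.44 kJ/s = 41667 kJ/min
ṁ = Q/Δh = 41667 / 641.29 = 64.973 kg/min

ṁ = 65.0 kg/min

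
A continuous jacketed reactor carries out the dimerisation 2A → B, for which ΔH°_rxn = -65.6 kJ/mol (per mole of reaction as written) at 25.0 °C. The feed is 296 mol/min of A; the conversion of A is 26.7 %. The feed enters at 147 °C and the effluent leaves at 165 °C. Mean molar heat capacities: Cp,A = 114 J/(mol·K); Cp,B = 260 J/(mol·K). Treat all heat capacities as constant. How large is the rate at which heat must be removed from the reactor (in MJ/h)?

Extent of reaction ξ = 0.267 × 296 / 2 = 39.516 mol/min
Reaction term: ξ·ΔH°_rxn = 39.516 × -65.6 = -2592.2 kJ/min
Sensible, feed 147→25 °C: -4116.8 kJ/min
Outlet flows (mol/min): A 216.97, B 39.516
Sensible, products 25→165 °C: 4901.2 kJ/min
Q = ΔH = -1807.8 kJ/min = -30.13 kW
Heat removed = 108.47 MJ/h

Q_out = 108 MJ/h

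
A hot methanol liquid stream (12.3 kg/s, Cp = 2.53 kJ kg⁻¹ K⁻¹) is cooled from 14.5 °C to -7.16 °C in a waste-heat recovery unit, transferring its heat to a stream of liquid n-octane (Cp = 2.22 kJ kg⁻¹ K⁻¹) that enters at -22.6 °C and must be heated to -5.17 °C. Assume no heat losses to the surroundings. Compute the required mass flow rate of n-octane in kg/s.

Heat released by hot stream: Q = 12.3 × 2.53 × (14.5 − -7.16) = 674.04 kJ/s
Energy balance on cold side (adiabatic exchanger): Q = ṁ_c·Cp_c·(T_c,out − T_c,in)
ṁ_c = 674.04 / [2.22 × (-5.17 − -22.6)] = 17.419 kg/s

ṁ_c = 17.4 kg/s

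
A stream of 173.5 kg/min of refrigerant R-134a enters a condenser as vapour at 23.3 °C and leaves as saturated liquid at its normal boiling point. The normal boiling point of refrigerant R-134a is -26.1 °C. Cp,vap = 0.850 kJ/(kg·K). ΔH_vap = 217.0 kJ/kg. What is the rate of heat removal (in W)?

vapour 23.3→-26.1 °C: -41.99 kJ/kg
condensation at -26.1 °C: -217 kJ/kg
Δh = -41.99 + -217 = -258.99 kJ/kg
Q = ṁ·Δh = 173.5 kg/min × -258.99 kJ/kg = -44935 kJ/min
|Q| = 748.91 kW = 748910 W

Q_c = 749000 W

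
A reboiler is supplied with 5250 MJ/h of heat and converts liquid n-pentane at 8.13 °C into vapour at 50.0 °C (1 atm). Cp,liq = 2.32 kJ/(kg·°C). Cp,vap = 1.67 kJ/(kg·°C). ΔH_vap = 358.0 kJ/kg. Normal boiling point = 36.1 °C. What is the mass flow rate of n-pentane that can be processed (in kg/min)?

ṁ = 196 kg/min

Δh = 2.32×(36.1−8.13) + 358.0 + 1.67×(50.0−36.1) = 446.1 kJ/kg
Q = 5250 MJ/h = 1458.3 kJ/s = 87500 kJ/min
ṁ = Q/Δh = 87500 / 446.1 = 196.14 kg/min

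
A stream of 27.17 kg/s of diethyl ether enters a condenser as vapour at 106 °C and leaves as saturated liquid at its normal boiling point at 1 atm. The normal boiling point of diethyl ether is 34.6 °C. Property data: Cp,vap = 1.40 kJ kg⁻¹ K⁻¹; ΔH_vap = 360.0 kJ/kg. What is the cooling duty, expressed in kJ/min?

Q_c = 750000 kJ/min

vapour 106→34.6 °C: -99.96 kJ/kg
condensation at 34.6 °C: -360 kJ/kg
Δh = -99.96 + -360 = -459.96 kJ/kg
Q = ṁ·Δh = 27.17 kg/s × -459.96 kJ/kg = -12497 kJ/s
|Q| = 12497 kW = 749830 kJ/min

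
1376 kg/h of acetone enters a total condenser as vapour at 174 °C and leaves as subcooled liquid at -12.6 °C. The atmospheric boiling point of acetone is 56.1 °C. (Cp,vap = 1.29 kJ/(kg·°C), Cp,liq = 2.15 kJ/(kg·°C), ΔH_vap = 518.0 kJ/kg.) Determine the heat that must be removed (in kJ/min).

vapour 174→56.1 °C: -152.09 kJ/kg
condensation at 56.1 °C: -518 kJ/kg
liquid 56.1→-12.6 °C: -147.71 kJ/kg
Δh = -152.09 + -518 + -147.71 = -817.8 kJ/kg
Q = ṁ·Δh = 1376 kg/h × -817.8 kJ/kg = -1.1253e+06 kJ/h
|Q| = 312.58 kW = 18755 kJ/min

Q_c = 18800 kJ/min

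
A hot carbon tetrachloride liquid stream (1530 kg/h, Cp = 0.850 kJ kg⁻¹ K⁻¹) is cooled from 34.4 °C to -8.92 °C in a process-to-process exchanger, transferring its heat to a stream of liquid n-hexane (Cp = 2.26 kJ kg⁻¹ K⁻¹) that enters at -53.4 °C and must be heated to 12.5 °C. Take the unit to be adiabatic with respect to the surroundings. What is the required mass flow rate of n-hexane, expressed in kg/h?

Heat released by hot stream: Q = 1530 × 0.850 × (34.4 − -8.92) = 56338 kJ/h
Energy balance on cold side (adiabatic exchanger): Q = ṁ_c·Cp_c·(T_c,out − T_c,in)
ṁ_c = 56338 / [2.26 × (12.5 − -53.4)] = 378.27 kg/h

ṁ_c = 378 kg/h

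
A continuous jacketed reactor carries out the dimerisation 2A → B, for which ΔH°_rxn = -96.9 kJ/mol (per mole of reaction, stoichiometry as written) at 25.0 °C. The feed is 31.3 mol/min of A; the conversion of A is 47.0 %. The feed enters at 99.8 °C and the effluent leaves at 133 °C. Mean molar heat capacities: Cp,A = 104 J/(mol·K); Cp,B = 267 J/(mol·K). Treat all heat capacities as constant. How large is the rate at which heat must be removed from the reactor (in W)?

Extent of reaction ξ = 0.470 × 31.3 / 2 = 7.3555 mol/min
Reaction term: ξ·ΔH°_rxn = 7.3555 × -96.9 = -712.75 kJ/min
Sensible, feed 99.8→25 °C: -243.49 kJ/min
Outlet flows (mol/min): A 16.589, B 7.3555
Sensible, products 25→133 °C: 398.43 kJ/min
Q = ΔH = -557.81 kJ/min = -9.2968 kW
Heat removed = 9296.8 W

Q_out = 9300 W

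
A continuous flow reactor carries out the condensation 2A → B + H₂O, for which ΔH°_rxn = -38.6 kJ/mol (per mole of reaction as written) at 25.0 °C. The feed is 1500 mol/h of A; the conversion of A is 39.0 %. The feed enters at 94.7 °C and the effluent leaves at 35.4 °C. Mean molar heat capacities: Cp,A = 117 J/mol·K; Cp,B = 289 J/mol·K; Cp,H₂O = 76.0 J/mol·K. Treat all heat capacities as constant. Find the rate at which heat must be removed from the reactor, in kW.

Extent of reaction ξ = 0.390 × 1500 / 2 = 292.5 mol/h
Reaction term: ξ·ΔH°_rxn = 292.5 × -38.6 = -11290 kJ/h
Sensible, feed 94.7→25 °C: -12232 kJ/h
Outlet flows (mol/h): A 915, B 292.5, H₂O 292.5
Sensible, products 25→35.4 °C: 2223.7 kJ/h
Q = ΔH = -21299 kJ/h = -5.9164 kW
Heat removed = 5.9164 kW

Q_out = 5.92 kW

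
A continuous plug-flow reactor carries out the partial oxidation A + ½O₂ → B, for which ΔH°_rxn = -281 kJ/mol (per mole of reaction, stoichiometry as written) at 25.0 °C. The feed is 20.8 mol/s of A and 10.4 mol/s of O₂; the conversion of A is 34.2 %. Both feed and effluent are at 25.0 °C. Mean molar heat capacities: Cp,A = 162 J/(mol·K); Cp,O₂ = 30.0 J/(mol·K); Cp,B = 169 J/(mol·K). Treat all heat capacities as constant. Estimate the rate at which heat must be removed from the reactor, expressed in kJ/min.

Q_out = 120000 kJ/min

Extent of reaction ξ = 0.342 × 20.8 = 7.1136 mol/s
Reaction term: ξ·ΔH°_rxn = 7.1136 × -281 = -1998.9 kJ/s
Q = ΔH = -1998.9 kJ/s = -1998.9 kW
Heat removed = 119940 kJ/min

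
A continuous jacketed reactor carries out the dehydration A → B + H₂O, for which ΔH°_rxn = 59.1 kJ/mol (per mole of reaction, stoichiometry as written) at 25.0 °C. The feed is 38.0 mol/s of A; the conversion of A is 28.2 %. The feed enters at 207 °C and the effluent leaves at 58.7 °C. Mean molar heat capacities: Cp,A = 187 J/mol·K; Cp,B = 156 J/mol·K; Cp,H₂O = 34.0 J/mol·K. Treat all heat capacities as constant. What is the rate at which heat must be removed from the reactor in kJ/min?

Q_out = 25200 kJ/min

Extent of reaction ξ = 0.282 × 38.0 = 10.716 mol/s
Reaction term: ξ·ΔH°_rxn = 10.716 × 59.1 = 633.32 kJ/s
Sensible, feed 207→25 °C: -1293.3 kJ/s
Outlet flows (mol/s): A 27.284, B 10.716, H₂O 10.716
Sensible, products 25→58.7 °C: 240.56 kJ/s
Q = ΔH = -419.42 kJ/s = -419.42 kW
Heat removed = 25165 kJ/min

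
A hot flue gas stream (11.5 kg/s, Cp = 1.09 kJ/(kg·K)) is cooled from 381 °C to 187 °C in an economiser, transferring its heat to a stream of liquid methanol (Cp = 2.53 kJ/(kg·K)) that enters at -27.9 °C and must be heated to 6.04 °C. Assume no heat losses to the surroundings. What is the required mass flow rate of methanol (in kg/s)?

ṁ_c = 28.3 kg/s

Heat released by hot stream: Q = 11.5 × 1.09 × (381 − 187) = 2431.8 kJ/s
Energy balance on cold side (adiabatic exchanger): Q = ṁ_c·Cp_c·(T_c,out − T_c,in)
ṁ_c = 2431.8 / [2.53 × (6.04 − -27.9)] = 28.32 kg/s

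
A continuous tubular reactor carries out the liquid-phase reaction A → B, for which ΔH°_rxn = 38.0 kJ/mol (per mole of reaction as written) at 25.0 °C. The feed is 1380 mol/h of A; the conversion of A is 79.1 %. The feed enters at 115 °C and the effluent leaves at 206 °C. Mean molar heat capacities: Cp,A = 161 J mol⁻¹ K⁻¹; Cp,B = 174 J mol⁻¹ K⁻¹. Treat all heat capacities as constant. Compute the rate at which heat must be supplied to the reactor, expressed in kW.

Extent of reaction ξ = 0.791 × 1380 = 1091.6 mol/h
Reaction term: ξ·ΔH°_rxn = 1091.6 × 38.0 = 41480 kJ/h
Sensible, feed 115→25 °C: -19996 kJ/h
Outlet flows (mol/h): A 288.42, B 1091.6
Sensible, products 25→206 °C: 42783 kJ/h
Q = ΔH = 64267 kJ/h = 17.852 kW
Heat supplied = 17.852 kW

Q_in = 17.9 kW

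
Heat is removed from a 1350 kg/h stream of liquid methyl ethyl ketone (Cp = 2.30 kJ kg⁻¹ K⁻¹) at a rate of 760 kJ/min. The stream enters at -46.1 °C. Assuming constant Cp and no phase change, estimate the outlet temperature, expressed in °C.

T_out = -60.8 °C

Q = 760 kJ/min = 45600 kJ/h
ΔT = Q/(ṁ·Cp) = 45600/(1350×2.30) = 14.686 K
T_out = -46.1 − 14.686 = -60.786 °C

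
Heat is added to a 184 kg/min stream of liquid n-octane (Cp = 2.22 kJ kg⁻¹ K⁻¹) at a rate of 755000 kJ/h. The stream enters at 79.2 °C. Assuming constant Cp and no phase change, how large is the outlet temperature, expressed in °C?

Q = 755000 kJ/h = 12583 kJ/min
ΔT = Q/(ṁ·Cp) = 12583/(184×2.22) = 30.805 K
T_out = 79.2 + 30.805 = 110.01 °C

T_out = 110 °C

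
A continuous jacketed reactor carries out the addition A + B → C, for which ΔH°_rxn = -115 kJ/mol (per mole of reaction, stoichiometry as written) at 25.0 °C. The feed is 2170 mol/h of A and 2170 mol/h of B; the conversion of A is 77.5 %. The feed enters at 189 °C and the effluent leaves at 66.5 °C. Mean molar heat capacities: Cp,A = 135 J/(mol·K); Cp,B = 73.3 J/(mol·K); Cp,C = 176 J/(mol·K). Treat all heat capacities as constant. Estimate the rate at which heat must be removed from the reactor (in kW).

Extent of reaction ξ = 0.775 × 2170 = 1681.8 mol/h
Reaction term: ξ·ΔH°_rxn = 1681.8 × -115 = -193400 kJ/h
Sensible, feed 189→25 °C: -74130 kJ/h
Outlet flows (mol/h): A 488.25, B 488.25, C 1681.8
Sensible, products 25→66.5 °C: 16504 kJ/h
Q = ΔH = -251030 kJ/h = -69.73 kW
Heat removed = 69.73 kW

Q_out = 69.7 kW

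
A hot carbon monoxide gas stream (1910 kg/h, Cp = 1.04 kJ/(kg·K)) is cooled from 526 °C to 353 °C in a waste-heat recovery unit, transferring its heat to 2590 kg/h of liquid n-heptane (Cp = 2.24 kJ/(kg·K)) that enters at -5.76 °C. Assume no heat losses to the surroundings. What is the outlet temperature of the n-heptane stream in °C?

Heat released by hot stream: Q = 1910 × 1.04 × (526 − 353) = 343650 kJ/h
Energy balance on cold side (adiabatic exchanger): Q = ṁ_c·Cp_c·(T_c,out − T_c,in)
T_c,out = -5.76 + 343650/(2590 × 2.24) = 53.473 °C

T_c,out = 53.5 °C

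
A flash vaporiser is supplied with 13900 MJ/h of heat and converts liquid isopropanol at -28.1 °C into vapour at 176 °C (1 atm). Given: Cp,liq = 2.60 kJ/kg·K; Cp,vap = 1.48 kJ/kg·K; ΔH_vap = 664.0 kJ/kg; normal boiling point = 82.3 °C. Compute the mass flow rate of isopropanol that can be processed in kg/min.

Δh = 2.60×(82.3−-28.1) + 664.0 + 1.48×(176−82.3) = 1089.7 kJ/kg
Q = 13900 MJ/h = 3861.1 kJ/s = 231670 kJ/min
ṁ = Q/Δh = 231670 / 1089.7 = 212.59 kg/min

ṁ = 213 kg/min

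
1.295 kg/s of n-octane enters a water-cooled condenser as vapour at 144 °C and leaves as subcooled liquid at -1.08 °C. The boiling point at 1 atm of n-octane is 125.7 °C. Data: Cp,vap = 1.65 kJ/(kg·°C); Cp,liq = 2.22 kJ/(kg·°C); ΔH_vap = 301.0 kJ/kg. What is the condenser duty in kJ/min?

vapour 144→125.7 °C: -30.195 kJ/kg
condensation at 125.7 °C: -301 kJ/kg
liquid 125.7→-1.08 °C: -281.45 kJ/kg
Δh = -30.195 + -301 + -281.45 = -612.65 kJ/kg
Q = ṁ·Δh = 1.295 kg/s × -612.65 kJ/kg = -793.38 kJ/s
|Q| = 793.38 kW = 47603 kJ/min

Q_c = 47600 kJ/min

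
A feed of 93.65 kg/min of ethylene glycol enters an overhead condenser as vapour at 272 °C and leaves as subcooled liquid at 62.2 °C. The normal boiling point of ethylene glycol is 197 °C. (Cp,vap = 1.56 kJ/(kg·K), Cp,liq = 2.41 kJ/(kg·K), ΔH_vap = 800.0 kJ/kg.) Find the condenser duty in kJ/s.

Q_c = 1940 kJ/s

vapour 272→197 °C: -117 kJ/kg
condensation at 197 °C: -800 kJ/kg
liquid 197→62.2 °C: -324.87 kJ/kg
Δh = -117 + -800 + -324.87 = -1241.9 kJ/kg
Q = ṁ·Δh = 93.65 kg/min × -1241.9 kJ/kg = -116300 kJ/min
|Q| = 1938.3 kW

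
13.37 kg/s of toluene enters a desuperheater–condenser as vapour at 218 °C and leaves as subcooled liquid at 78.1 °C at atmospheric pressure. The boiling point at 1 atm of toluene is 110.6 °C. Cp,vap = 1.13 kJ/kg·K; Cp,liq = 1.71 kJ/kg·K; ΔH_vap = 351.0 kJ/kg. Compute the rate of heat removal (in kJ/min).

vapour 218→110.6 °C: -121.36 kJ/kg
condensation at 110.6 °C: -351 kJ/kg
liquid 110.6→78.1 °C: -55.575 kJ/kg
Δh = -121.36 + -351 + -55.575 = -527.94 kJ/kg
Q = ṁ·Δh = 13.37 kg/s × -527.94 kJ/kg = -7058.5 kJ/s
|Q| = 7058.5 kW = 423510 kJ/min

Q_c = 424000 kJ/min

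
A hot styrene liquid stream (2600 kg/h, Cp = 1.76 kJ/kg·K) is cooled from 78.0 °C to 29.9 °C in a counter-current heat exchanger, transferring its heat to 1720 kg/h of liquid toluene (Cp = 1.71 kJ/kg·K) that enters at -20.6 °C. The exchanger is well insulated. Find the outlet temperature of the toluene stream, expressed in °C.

T_c,out = 54.2 °C

Heat released by hot stream: Q = 2600 × 1.76 × (78.0 − 29.9) = 220110 kJ/h
Energy balance on cold side (adiabatic exchanger): Q = ṁ_c·Cp_c·(T_c,out − T_c,in)
T_c,out = -20.6 + 220110/(1720 × 1.71) = 54.235 °C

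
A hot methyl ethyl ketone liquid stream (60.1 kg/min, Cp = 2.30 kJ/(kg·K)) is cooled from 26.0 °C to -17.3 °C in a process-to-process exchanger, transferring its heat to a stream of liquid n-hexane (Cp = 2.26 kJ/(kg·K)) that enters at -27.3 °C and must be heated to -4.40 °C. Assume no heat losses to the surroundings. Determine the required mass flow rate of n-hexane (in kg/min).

Heat released by hot stream: Q = 60.1 × 2.30 × (26.0 − -17.3) = 5985.4 kJ/min
Energy balance on cold side (adiabatic exchanger): Q = ṁ_c·Cp_c·(T_c,out − T_c,in)
ṁ_c = 5985.4 / [2.26 × (-4.40 − -27.3)] = 115.65 kg/min

ṁ_c = 116 kg/min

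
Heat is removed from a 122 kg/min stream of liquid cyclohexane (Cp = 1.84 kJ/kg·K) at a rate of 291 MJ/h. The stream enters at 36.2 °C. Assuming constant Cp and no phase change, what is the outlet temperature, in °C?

Q = 291 MJ/h = 4850 kJ/min
ΔT = Q/(ṁ·Cp) = 4850/(122×1.84) = 21.605 K
T_out = 36.2 − 21.605 = 14.595 °C

T_out = 14.6 °C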